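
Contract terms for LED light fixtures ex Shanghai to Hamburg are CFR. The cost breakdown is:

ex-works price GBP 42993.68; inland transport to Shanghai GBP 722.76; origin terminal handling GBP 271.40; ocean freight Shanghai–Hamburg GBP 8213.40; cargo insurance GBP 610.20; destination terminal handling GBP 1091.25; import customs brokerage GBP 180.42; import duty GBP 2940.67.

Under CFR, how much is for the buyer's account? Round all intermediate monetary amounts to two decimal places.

Buyer's account: GBP 4822.54

CFR: the seller pays costs through ocean freight to the destination port, but not insurance.
Seller's account: goods 42993.68 + inland to port 722.76 + origin terminal 271.40 + freight 8213.40 = 52201.24
Buyer's account: insurance 610.20 + destination terminal 1091.25 + brokerage 180.42 + duty 2940.67 = 4822.54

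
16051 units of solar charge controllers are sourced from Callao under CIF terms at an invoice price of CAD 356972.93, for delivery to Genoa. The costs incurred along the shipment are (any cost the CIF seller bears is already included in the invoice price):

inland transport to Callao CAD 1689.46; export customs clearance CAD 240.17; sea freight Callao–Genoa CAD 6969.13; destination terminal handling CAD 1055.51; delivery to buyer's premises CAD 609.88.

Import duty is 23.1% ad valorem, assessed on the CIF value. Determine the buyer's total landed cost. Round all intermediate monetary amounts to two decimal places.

Total landed cost: CAD 441099.07

CIF: the seller pays costs through ocean freight and marine insurance to the destination port.
Already in the invoice (seller's account under CIF): inland to port, export clearance, freight — exclude.
The CIF price already equals the CIF value: 356972.93
Import duty = 356972.93 × 23.1% = 82460.75
Buyer bears: destination terminal 1055.51 + delivery 609.88 + duty 82460.75 = 84126.14
Landed cost = invoice 356972.93 + 84126.14 = 441099.07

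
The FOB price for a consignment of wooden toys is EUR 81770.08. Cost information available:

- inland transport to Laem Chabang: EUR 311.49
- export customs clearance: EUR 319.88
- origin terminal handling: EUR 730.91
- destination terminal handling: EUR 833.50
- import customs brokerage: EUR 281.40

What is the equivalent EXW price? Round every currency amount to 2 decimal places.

Not relevant to the conversion: destination terminal, brokerage — on the buyer under both terms; not part of either seller's price.
From FOB to EXW, the seller no longer bears: inland to port, export clearance, origin terminal.
EXW price = 81770.08 − 311.49 − 319.88 − 730.91 = 80407.80

EXW price: EUR 80407.80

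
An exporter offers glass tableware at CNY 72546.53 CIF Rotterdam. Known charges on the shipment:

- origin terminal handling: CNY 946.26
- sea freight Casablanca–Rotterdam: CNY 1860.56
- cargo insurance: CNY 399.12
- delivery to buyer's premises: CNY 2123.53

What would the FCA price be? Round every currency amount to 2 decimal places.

FCA price: CNY 69340.59

Not relevant to the conversion: delivery — on the buyer under both terms; not part of either seller's price.
From CIF to FCA, the seller no longer bears: origin terminal, freight, insurance.
FCA price = 72546.53 − 946.26 − 1860.56 − 399.12 = 69340.59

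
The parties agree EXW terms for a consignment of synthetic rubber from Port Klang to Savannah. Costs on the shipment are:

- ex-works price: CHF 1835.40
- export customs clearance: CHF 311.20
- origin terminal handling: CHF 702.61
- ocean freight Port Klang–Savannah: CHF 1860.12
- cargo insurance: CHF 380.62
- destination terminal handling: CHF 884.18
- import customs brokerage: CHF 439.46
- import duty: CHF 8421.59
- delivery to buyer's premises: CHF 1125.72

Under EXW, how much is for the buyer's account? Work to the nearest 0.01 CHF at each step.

EXW: the seller makes goods available at their premises; the buyer bears all onward costs.
Seller's account: goods 1835.40 = 1835.40
Buyer's account: export clearance 311.20 + origin terminal 702.61 + freight 1860.12 + insurance 380.62 + destination terminal 884.18 + brokerage 439.46 + duty 8421.59 + delivery 1125.72 = 14125.50

Buyer's account: CHF 14125.50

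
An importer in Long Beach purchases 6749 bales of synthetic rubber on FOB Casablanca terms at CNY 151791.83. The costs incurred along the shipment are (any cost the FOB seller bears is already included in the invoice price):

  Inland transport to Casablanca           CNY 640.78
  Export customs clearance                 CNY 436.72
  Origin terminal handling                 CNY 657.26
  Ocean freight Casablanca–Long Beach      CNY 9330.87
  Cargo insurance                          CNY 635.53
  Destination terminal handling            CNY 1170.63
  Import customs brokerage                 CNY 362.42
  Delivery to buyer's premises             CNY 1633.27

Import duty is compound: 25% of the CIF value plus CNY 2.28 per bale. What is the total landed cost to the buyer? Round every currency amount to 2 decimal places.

FOB: the seller bears costs until goods are on board at the origin port; the buyer bears freight, insurance and all costs thereafter.
Already in the invoice (seller's account under FOB): inland to port, export clearance, origin terminal — exclude.
CIF value = FOB price + freight + insurance = 151791.83 + 9330.87 + 635.53 = 161758.23
Ad valorem component: 161758.23 × 25% = 40439.56
Specific component: 6749 × 2.28 = 15387.72
Import duty = 40439.56 + 15387.72 = 55827.28
Buyer bears: freight 9330.87 + insurance 635.53 + destination terminal 1170.63 + brokerage 362.42 + delivery 1633.27 + duty 55827.28 = 68960.00
Landed cost = invoice 151791.83 + 68960.00 = 220751.83

Total landed cost: CNY 220751.83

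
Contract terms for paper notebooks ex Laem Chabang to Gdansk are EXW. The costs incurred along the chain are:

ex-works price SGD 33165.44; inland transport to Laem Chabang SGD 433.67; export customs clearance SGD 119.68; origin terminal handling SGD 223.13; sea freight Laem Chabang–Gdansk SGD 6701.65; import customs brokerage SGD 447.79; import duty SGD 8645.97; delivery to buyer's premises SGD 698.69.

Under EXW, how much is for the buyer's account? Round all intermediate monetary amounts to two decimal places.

Buyer's account: SGD 17270.58

EXW: the seller makes goods available at their premises; the buyer bears all onward costs.
Seller's account: goods 33165.44 = 33165.44
Buyer's account: inland to port 433.67 + export clearance 119.68 + origin terminal 223.13 + freight 6701.65 + brokerage 447.79 + duty 8645.97 + delivery 698.69 = 17270.58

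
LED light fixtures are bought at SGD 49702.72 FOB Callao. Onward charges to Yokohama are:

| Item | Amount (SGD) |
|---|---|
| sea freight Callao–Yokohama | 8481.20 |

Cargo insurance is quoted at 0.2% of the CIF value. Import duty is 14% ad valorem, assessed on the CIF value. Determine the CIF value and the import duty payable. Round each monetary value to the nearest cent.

Let C be the CIF value. C = FOB price + freight + 0.2% × C
C − 0.2% × C = 49702.72 + 8481.20
0.998 × C = 58183.92
C = 58183.92 / 0.998 = 58300.52
Insurance premium = 0.2% × 58300.52 = 116.60
Import duty = 58300.52 × 14% = 8162.07

CIF value: SGD 58300.52; import duty: SGD 8162.07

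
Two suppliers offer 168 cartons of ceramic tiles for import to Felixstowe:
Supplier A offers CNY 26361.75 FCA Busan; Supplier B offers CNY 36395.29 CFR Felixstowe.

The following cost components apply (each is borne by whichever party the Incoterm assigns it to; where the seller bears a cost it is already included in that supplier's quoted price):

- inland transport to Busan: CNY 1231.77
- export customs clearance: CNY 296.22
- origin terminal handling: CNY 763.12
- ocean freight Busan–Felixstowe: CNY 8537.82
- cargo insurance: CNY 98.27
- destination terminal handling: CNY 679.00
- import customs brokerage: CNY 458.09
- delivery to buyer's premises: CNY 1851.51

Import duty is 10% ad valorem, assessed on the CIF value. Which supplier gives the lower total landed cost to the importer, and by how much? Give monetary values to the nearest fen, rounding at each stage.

Supplier A (FCA):
CIF value = FCA price + origin terminal + freight + insurance = 26361.75 + 763.12 + 8537.82 + 98.27 = 35760.96
Import duty = 35760.96 × 10% = 3576.10
Buyer bears (A): 763.12 + 8537.82 + 98.27 + 679.00 + 458.09 + 1851.51 = 12387.81
Landed cost (A) = invoice 26361.75 + 12387.81 + duty 3576.10 = 42325.66
Supplier B (CFR):
CIF value = CFR price + insurance = 36395.29 + 98.27 = 36493.56
Import duty = 36493.56 × 10% = 3649.36
Buyer bears (B): 98.27 + 679.00 + 458.09 + 1851.51 = 3086.87
Landed cost (B) = invoice 36395.29 + 3086.87 + duty 3649.36 = 43131.52
Difference = |42325.66 − 43131.52| = 805.86

Supplier A is cheaper by CNY 805.86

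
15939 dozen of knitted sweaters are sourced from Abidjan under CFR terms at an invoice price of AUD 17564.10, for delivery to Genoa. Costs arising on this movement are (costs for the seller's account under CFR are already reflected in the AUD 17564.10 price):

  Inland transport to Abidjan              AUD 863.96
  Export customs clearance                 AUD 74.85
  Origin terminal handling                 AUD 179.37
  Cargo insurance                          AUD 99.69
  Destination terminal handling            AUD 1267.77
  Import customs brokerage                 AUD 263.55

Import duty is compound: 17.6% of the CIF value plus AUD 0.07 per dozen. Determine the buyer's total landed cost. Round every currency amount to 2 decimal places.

CFR: the seller pays costs through ocean freight to the destination port, but not insurance.
Already in the invoice (seller's account under CFR): inland to port, export clearance, origin terminal — exclude.
CIF value = CFR price + insurance = 17564.10 + 99.69 = 17663.79
Ad valorem component: 17663.79 × 17.6% = 3108.83
Specific component: 15939 × 0.07 = 1115.73
Import duty = 3108.83 + 1115.73 = 4224.56
Buyer bears: insurance 99.69 + destination terminal 1267.77 + brokerage 263.55 + duty 4224.56 = 5855.57
Landed cost = invoice 17564.10 + 5855.57 = 23419.67

Total landed cost: AUD 23419.67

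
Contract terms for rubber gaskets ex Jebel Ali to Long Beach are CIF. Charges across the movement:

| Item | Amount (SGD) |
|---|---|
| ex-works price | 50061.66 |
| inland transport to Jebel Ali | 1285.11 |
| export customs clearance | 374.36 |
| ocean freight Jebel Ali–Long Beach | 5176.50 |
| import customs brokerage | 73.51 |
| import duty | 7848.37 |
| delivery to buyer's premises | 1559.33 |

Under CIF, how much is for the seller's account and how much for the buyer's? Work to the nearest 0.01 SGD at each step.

CIF: the seller pays costs through ocean freight and marine insurance to the destination port.
Seller's account: goods 50061.66 + inland to port 1285.11 + export clearance 374.36 + freight 5176.50 = 56897.63
Buyer's account: brokerage 73.51 + duty 7848.37 + delivery 1559.33 = 9481.21

Seller: SGD 56897.63; buyer: SGD 9481.21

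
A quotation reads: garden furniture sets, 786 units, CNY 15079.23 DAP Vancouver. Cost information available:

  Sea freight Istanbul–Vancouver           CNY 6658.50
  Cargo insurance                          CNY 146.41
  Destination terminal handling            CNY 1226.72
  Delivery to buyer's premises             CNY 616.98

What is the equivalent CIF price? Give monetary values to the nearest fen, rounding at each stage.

CIF price: CNY 13235.53

Not relevant to the conversion: freight, insurance — on the seller under both DAP and CIF; already in the DAP price and stays in the CIF price.
From DAP to CIF, the seller no longer bears: destination terminal, delivery.
CIF price = 15079.23 − 1226.72 − 616.98 = 13235.53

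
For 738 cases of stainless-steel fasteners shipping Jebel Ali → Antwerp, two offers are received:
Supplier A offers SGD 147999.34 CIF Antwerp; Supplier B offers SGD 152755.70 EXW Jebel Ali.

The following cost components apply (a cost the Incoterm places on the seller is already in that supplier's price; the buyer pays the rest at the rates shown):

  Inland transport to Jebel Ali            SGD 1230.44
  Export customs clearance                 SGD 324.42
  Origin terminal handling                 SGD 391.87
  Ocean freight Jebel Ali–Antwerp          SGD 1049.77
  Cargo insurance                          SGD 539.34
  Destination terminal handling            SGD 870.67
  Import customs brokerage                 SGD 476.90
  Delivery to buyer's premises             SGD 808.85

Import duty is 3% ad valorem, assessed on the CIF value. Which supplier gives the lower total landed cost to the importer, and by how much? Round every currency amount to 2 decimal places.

Supplier A (CIF):
The CIF price already equals the CIF value: 147999.34
Import duty = 147999.34 × 3% = 4439.98
Buyer bears (A): 870.67 + 476.90 + 808.85 = 2156.42
Landed cost (A) = invoice 147999.34 + 2156.42 + duty 4439.98 = 154595.74
Supplier B (EXW):
CIF value = EXW price + inland to port + export clearance + origin terminal + freight + insurance = 152755.70 + 1230.44 + 324.42 + 391.87 + 1049.77 + 539.34 = 156291.54
Import duty = 156291.54 × 3% = 4688.75
Buyer bears (B): 1230.44 + 324.42 + 391.87 + 1049.77 + 539.34 + 870.67 + 476.90 + 808.85 = 5692.26
Landed cost (B) = invoice 152755.70 + 5692.26 + duty 4688.75 = 163136.71
Difference = |154595.74 − 163136.71| = 8540.97

Supplier A is cheaper by SGD 8540.97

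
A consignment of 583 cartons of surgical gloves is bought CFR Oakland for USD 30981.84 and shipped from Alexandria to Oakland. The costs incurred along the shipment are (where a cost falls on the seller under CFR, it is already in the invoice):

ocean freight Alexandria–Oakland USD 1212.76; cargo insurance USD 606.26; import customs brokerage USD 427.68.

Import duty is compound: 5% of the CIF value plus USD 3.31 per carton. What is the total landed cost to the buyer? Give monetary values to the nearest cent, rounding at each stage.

CFR: the seller pays costs through ocean freight to the destination port, but not insurance.
Already in the invoice (seller's account under CFR): freight — exclude.
CIF value = CFR price + insurance = 30981.84 + 606.26 = 31588.10
Ad valorem component: 31588.10 × 5% = 1579.41
Specific component: 583 × 3.31 = 1929.73
Import duty = 1579.41 + 1929.73 = 3509.14
Buyer bears: insurance 606.26 + brokerage 427.68 + duty 3509.14 = 4543.08
Landed cost = invoice 30981.84 + 4543.08 = 35524.92

Total landed cost: USD 35524.92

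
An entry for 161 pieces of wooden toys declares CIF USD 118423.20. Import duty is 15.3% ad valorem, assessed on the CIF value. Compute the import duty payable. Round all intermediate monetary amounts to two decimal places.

Import duty: USD 18118.75

Import duty = 118423.20 × 15.3% = 18118.75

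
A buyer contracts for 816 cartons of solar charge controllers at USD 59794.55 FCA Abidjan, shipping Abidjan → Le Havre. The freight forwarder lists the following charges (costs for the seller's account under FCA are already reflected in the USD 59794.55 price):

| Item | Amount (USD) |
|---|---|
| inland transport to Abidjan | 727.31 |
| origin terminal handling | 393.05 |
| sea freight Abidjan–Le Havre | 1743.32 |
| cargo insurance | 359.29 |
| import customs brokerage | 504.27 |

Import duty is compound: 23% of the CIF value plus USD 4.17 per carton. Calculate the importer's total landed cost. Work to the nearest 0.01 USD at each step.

Total landed cost: USD 80523.95

FCA: the seller delivers export-cleared goods to the carrier; the buyer bears costs from that point.
Already in the invoice (seller's account under FCA): inland to port — exclude.
CIF value = FCA price + origin terminal + freight + insurance = 59794.55 + 393.05 + 1743.32 + 359.29 = 62290.21
Ad valorem component: 62290.21 × 23% = 14326.75
Specific component: 816 × 4.17 = 3402.72
Import duty = 14326.75 + 3402.72 = 17729.47
Buyer bears: origin terminal 393.05 + freight 1743.32 + insurance 359.29 + brokerage 504.27 + duty 17729.47 = 20729.40
Landed cost = invoice 59794.55 + 20729.40 = 80523.95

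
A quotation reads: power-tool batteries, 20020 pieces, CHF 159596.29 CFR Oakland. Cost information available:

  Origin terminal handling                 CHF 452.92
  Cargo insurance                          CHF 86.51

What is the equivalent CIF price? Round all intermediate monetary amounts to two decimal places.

CIF price: CHF 159682.80

Not relevant to the conversion: origin terminal — on the seller under both CFR and CIF; already in the CFR price and stays in the CIF price.
From CFR to CIF, the seller additionally bears: insurance.
CIF price = 159596.29 + 86.51 = 159682.80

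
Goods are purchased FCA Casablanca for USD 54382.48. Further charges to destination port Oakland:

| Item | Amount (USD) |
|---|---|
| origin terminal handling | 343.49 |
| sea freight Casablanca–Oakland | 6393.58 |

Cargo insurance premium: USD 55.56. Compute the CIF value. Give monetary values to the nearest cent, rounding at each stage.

CIF = FCA price + pre-shipment costs + freight + insurance
CIF = 54382.48 + 343.49 + 6393.58 + 55.56 = 61175.11

CIF value: USD 61175.11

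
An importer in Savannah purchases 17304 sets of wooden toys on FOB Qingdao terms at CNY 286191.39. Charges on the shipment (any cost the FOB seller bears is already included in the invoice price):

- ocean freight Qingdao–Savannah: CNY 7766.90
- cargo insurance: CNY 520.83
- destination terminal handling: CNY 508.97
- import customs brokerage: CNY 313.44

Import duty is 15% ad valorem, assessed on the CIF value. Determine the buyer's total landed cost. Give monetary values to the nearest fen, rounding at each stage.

Total landed cost: CNY 339473.40

FOB: the seller bears costs until goods are on board at the origin port; the buyer bears freight, insurance and all costs thereafter.
CIF value = FOB price + freight + insurance = 286191.39 + 7766.90 + 520.83 = 294479.12
Import duty = 294479.12 × 15% = 44171.87
Buyer bears: freight 7766.90 + insurance 520.83 + destination terminal 508.97 + brokerage 313.44 + duty 44171.87 = 53282.01
Landed cost = invoice 286191.39 + 53282.01 = 339473.40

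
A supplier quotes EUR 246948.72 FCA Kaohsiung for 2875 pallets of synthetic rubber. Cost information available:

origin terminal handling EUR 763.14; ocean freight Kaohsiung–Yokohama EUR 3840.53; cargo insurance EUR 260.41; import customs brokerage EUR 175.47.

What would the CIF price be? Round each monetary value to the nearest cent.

Not relevant to the conversion: brokerage — on the buyer under both terms; not part of either seller's price.
From FCA to CIF, the seller additionally bears: origin terminal, freight, insurance.
CIF price = 246948.72 + 763.14 + 3840.53 + 260.41 = 251812.80

CIF price: EUR 251812.80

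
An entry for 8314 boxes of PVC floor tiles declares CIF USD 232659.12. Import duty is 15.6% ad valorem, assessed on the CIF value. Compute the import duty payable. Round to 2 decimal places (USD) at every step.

Import duty: USD 36294.82

Import duty = 232659.12 × 15.6% = 36294.82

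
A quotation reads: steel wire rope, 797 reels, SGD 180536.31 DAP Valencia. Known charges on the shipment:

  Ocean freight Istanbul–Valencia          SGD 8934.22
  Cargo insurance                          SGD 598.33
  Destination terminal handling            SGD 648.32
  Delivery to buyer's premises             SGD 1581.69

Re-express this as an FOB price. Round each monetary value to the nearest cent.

FOB price: SGD 168773.75

From DAP to FOB, the seller no longer bears: freight, insurance, destination terminal, delivery.
FOB price = 180536.31 − 8934.22 − 598.33 − 648.32 − 1581.69 = 168773.75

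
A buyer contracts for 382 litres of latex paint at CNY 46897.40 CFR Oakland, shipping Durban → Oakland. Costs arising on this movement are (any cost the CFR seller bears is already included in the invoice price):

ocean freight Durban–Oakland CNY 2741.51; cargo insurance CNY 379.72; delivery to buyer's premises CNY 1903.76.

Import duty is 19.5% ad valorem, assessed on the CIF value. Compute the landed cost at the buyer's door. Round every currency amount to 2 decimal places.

Total landed cost: CNY 58399.92

CFR: the seller pays costs through ocean freight to the destination port, but not insurance.
Already in the invoice (seller's account under CFR): freight — exclude.
CIF value = CFR price + insurance = 46897.40 + 379.72 = 47277.12
Import duty = 47277.12 × 19.5% = 9219.04
Buyer bears: insurance 379.72 + delivery 1903.76 + duty 9219.04 = 11502.52
Landed cost = invoice 46897.40 + 11502.52 = 58399.92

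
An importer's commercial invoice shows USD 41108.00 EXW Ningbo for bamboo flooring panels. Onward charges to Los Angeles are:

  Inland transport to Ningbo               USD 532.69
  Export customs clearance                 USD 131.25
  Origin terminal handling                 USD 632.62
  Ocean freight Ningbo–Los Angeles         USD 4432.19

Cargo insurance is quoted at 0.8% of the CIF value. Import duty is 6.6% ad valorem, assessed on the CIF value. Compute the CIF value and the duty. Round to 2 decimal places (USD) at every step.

CIF value: USD 47214.47; import duty: USD 3116.16

Let C be the CIF value. C = EXW price + pre-shipment costs + freight + 0.8% × C
C − 0.8% × C = 41108.00 + 532.69 + 131.25 + 632.62 + 4432.19
0.992 × C = 46836.75
C = 46836.75 / 0.992 = 47214.47
Insurance premium = 0.8% × 47214.47 = 377.72
Import duty = 47214.47 × 6.6% = 3116.16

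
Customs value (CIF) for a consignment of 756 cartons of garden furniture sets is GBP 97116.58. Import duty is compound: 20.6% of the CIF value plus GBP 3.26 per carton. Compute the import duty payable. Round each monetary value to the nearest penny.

Ad valorem component: 97116.58 × 20.6% = 20006.02
Specific component: 756 × 3.26 = 2464.56
Import duty = 20006.02 + 2464.56 = 22470.58

Import duty: GBP 22470.58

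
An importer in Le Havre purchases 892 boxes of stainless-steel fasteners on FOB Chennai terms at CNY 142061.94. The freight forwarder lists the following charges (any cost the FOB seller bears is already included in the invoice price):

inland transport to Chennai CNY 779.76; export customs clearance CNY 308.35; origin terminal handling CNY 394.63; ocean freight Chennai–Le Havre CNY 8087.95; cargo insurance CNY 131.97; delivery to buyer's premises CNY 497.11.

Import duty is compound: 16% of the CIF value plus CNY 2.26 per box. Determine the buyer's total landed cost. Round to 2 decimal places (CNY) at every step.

Total landed cost: CNY 176839.99

FOB: the seller bears costs until goods are on board at the origin port; the buyer bears freight, insurance and all costs thereafter.
Already in the invoice (seller's account under FOB): inland to port, export clearance, origin terminal — exclude.
CIF value = FOB price + freight + insurance = 142061.94 + 8087.95 + 131.97 = 150281.86
Ad valorem component: 150281.86 × 16% = 24045.10
Specific component: 892 × 2.26 = 2015.92
Import duty = 24045.10 + 2015.92 = 26061.02
Buyer bears: freight 8087.95 + insurance 131.97 + delivery 497.11 + duty 26061.02 = 34778.05
Landed cost = invoice 142061.94 + 34778.05 = 176839.99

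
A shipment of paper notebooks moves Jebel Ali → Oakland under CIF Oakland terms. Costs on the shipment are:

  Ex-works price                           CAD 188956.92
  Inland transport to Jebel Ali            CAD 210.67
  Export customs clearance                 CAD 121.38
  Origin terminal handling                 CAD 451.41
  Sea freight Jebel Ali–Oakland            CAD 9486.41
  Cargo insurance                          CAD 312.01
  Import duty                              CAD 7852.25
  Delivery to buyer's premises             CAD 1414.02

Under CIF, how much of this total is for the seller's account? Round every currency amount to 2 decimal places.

Seller's account: CAD 199538.80

CIF: the seller pays costs through ocean freight and marine insurance to the destination port.
Seller's account: goods 188956.92 + inland to port 210.67 + export clearance 121.38 + origin terminal 451.41 + freight 9486.41 + insurance 312.01 = 199538.80
Buyer's account: duty 7852.25 + delivery 1414.02 = 9266.27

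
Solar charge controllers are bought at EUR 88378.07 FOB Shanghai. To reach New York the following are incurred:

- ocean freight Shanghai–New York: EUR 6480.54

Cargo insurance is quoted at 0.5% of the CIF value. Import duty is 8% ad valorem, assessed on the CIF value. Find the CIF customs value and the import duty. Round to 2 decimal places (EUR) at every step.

CIF value: EUR 95335.29; import duty: EUR 7626.82

Let C be the CIF value. C = FOB price + freight + 0.5% × C
C − 0.5% × C = 88378.07 + 6480.54
0.995 × C = 94858.61
C = 94858.61 / 0.995 = 95335.29
Insurance premium = 0.5% × 95335.29 = 476.68
Import duty = 95335.29 × 8% = 7626.82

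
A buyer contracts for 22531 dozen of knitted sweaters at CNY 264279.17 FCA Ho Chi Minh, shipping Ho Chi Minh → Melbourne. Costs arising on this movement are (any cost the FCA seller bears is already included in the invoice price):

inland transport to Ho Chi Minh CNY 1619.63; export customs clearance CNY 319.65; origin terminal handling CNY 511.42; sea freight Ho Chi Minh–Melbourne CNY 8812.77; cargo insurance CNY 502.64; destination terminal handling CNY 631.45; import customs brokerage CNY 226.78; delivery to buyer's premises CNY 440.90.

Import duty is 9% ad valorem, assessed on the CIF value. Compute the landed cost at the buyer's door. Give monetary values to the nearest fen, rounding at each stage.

Total landed cost: CNY 300074.67

FCA: the seller delivers export-cleared goods to the carrier; the buyer bears costs from that point.
Already in the invoice (seller's account under FCA): inland to port, export clearance — exclude.
CIF value = FCA price + origin terminal + freight + insurance = 264279.17 + 511.42 + 8812.77 + 502.64 = 274106.00
Import duty = 274106.00 × 9% = 24669.54
Buyer bears: origin terminal 511.42 + freight 8812.77 + insurance 502.64 + destination terminal 631.45 + brokerage 226.78 + delivery 440.90 + duty 24669.54 = 35795.50
Landed cost = invoice 264279.17 + 35795.50 = 300074.67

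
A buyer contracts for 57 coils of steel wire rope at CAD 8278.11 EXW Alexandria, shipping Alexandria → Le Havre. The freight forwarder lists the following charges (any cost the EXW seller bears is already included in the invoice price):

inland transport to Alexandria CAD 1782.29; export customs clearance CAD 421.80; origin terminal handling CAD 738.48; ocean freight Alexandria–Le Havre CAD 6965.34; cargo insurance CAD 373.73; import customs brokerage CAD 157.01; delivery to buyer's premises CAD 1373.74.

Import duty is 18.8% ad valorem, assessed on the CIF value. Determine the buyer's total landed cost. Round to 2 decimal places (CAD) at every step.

EXW: the seller makes goods available at their premises; the buyer bears all onward costs.
CIF value = EXW price + inland to port + export clearance + origin terminal + freight + insurance = 8278.11 + 1782.29 + 421.80 + 738.48 + 6965.34 + 373.73 = 18559.75
Import duty = 18559.75 × 18.8% = 3489.23
Buyer bears: inland to port 1782.29 + export clearance 421.80 + origin terminal 738.48 + freight 6965.34 + insurance 373.73 + brokerage 157.01 + delivery 1373.74 + duty 3489.23 = 15301.62
Landed cost = invoice 8278.11 + 15301.62 = 23579.73

Total landed cost: CAD 23579.73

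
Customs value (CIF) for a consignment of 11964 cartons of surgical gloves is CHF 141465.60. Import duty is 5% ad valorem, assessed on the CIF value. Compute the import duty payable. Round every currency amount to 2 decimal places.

Import duty = 141465.60 × 5% = 7073.28

Import duty: CHF 7073.28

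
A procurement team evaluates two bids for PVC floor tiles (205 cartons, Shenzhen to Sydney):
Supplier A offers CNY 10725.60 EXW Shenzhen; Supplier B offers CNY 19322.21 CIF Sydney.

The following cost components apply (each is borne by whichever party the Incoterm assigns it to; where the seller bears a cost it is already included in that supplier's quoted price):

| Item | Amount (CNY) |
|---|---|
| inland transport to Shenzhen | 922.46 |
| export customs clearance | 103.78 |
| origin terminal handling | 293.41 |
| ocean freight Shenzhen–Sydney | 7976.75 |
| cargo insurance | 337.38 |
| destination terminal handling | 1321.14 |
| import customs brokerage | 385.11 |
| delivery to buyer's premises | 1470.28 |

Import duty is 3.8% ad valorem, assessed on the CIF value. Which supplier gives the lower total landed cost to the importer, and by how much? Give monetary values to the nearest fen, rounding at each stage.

Supplier A (EXW):
CIF value = EXW price + inland to port + export clearance + origin terminal + freight + insurance = 10725.60 + 922.46 + 103.78 + 293.41 + 7976.75 + 337.38 = 20359.38
Import duty = 20359.38 × 3.8% = 773.66
Buyer bears (A): 922.46 + 103.78 + 293.41 + 7976.75 + 337.38 + 1321.14 + 385.11 + 1470.28 = 12810.31
Landed cost (A) = invoice 10725.60 + 12810.31 + duty 773.66 = 24309.57
Supplier B (CIF):
The CIF price already equals the CIF value: 19322.21
Import duty = 19322.21 × 3.8% = 734.24
Buyer bears (B): 1321.14 + 385.11 + 1470.28 = 3176.53
Landed cost (B) = invoice 19322.21 + 3176.53 + duty 734.24 = 23232.98
Difference = |24309.57 − 23232.98| = 1076.59

Supplier B is cheaper by CNY 1076.59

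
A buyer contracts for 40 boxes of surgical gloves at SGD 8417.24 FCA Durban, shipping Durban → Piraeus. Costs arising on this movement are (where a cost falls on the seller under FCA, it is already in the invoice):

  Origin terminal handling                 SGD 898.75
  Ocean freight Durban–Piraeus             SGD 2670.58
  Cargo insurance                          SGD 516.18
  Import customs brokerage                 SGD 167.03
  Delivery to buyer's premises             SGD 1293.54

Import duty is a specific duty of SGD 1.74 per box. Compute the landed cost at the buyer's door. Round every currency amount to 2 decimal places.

Total landed cost: SGD 14032.92

FCA: the seller delivers export-cleared goods to the carrier; the buyer bears costs from that point.
CIF value = FCA price + origin terminal + freight + insurance = 8417.24 + 898.75 + 2670.58 + 516.18 = 12502.75
Import duty = 40 × 1.74 = 69.60
Buyer bears: origin terminal 898.75 + freight 2670.58 + insurance 516.18 + brokerage 167.03 + delivery 1293.54 + duty 69.60 = 5615.68
Landed cost = invoice 8417.24 + 5615.68 = 14032.92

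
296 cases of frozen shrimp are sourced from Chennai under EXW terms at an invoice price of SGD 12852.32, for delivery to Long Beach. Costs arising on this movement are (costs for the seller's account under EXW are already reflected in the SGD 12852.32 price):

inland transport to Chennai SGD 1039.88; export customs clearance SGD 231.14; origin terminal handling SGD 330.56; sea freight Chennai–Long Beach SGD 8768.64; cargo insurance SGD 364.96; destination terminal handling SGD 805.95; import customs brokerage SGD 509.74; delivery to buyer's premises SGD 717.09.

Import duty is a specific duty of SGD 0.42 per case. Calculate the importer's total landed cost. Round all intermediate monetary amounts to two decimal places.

EXW: the seller makes goods available at their premises; the buyer bears all onward costs.
CIF value = EXW price + inland to port + export clearance + origin terminal + freight + insurance = 12852.32 + 1039.88 + 231.14 + 330.56 + 8768.64 + 364.96 = 23587.50
Import duty = 296 × 0.42 = 124.32
Buyer bears: inland to port 1039.88 + export clearance 231.14 + origin terminal 330.56 + freight 8768.64 + insurance 364.96 + destination terminal 805.95 + brokerage 509.74 + delivery 717.09 + duty 124.32 = 12892.28
Landed cost = invoice 12852.32 + 12892.28 = 25744.60

Total landed cost: SGD 25744.60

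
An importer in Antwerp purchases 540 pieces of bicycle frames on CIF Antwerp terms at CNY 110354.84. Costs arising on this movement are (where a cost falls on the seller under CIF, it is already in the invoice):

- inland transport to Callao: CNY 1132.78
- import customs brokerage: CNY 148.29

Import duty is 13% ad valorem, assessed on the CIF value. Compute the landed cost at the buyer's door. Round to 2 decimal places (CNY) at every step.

Total landed cost: CNY 124849.26

CIF: the seller pays costs through ocean freight and marine insurance to the destination port.
Already in the invoice (seller's account under CIF): inland to port — exclude.
The CIF price already equals the CIF value: 110354.84
Import duty = 110354.84 × 13% = 14346.13
Buyer bears: brokerage 148.29 + duty 14346.13 = 14494.42
Landed cost = invoice 110354.84 + 14494.42 = 124849.26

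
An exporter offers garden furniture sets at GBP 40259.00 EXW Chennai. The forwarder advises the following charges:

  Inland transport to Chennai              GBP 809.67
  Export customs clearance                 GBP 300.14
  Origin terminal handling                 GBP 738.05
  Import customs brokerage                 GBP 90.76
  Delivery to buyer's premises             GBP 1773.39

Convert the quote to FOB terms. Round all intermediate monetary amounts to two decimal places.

FOB price: GBP 42106.86

Not relevant to the conversion: delivery, brokerage — on the buyer under both terms; not part of either seller's price.
From EXW to FOB, the seller additionally bears: inland to port, export clearance, origin terminal.
FOB price = 40259.00 + 809.67 + 300.14 + 738.05 = 42106.86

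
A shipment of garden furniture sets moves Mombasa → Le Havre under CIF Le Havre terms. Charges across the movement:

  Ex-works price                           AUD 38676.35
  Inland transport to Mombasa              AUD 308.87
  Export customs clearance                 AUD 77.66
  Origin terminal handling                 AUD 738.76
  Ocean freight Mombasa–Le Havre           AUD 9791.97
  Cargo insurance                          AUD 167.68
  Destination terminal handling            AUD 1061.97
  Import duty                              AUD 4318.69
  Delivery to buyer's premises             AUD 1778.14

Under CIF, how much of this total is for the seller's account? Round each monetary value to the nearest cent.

Seller's account: AUD 49761.29

CIF: the seller pays costs through ocean freight and marine insurance to the destination port.
Seller's account: goods 38676.35 + inland to port 308.87 + export clearance 77.66 + origin terminal 738.76 + freight 9791.97 + insurance 167.68 = 49761.29
Buyer's account: destination terminal 1061.97 + duty 4318.69 + delivery 1778.14 = 7158.80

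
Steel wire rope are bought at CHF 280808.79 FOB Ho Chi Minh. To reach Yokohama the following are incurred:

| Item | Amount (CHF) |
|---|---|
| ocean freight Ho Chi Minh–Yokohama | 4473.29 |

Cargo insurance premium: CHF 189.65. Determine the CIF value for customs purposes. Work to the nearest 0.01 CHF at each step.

CIF = FOB price + freight + insurance
CIF = 280808.79 + 4473.29 + 189.65 = 285471.73

CIF value: CHF 285471.73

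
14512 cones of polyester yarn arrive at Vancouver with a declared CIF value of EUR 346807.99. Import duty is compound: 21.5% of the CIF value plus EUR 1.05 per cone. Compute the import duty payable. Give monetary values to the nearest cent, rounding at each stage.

Import duty: EUR 89801.32

Ad valorem component: 346807.99 × 21.5% = 74563.72
Specific component: 14512 × 1.05 = 15237.60
Import duty = 74563.72 + 15237.60 = 89801.32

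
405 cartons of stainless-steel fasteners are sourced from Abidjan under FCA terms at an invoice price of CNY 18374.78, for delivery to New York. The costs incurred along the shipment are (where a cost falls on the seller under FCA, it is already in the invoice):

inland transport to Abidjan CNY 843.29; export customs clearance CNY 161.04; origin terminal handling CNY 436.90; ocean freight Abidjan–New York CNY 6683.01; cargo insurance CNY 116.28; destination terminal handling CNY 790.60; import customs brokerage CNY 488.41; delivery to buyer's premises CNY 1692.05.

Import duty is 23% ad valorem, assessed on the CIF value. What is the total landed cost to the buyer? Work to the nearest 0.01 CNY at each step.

Total landed cost: CNY 34472.55

FCA: the seller delivers export-cleared goods to the carrier; the buyer bears costs from that point.
Already in the invoice (seller's account under FCA): inland to port, export clearance — exclude.
CIF value = FCA price + origin terminal + freight + insurance = 18374.78 + 436.90 + 6683.01 + 116.28 = 25610.97
Import duty = 25610.97 × 23% = 5890.52
Buyer bears: origin terminal 436.90 + freight 6683.01 + insurance 116.28 + destination terminal 790.60 + brokerage 488.41 + delivery 1692.05 + duty 5890.52 = 16097.77
Landed cost = invoice 18374.78 + 16097.77 = 34472.55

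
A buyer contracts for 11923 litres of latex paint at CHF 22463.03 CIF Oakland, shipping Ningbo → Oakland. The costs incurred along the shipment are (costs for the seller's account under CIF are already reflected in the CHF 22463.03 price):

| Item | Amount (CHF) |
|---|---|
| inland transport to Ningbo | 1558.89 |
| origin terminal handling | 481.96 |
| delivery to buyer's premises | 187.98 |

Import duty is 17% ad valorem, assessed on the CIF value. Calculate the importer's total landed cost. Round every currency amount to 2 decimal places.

Total landed cost: CHF 26469.73

CIF: the seller pays costs through ocean freight and marine insurance to the destination port.
Already in the invoice (seller's account under CIF): inland to port, origin terminal — exclude.
The CIF price already equals the CIF value: 22463.03
Import duty = 22463.03 × 17% = 3818.72
Buyer bears: delivery 187.98 + duty 3818.72 = 4006.70
Landed cost = invoice 22463.03 + 4006.70 = 26469.73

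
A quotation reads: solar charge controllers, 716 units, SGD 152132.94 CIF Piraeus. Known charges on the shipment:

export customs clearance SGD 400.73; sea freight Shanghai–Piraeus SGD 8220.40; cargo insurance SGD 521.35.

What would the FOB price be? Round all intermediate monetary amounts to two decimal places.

Not relevant to the conversion: export clearance — on the seller under both CIF and FOB; already in the CIF price and stays in the FOB price.
From CIF to FOB, the seller no longer bears: freight, insurance.
FOB price = 152132.94 − 8220.40 − 521.35 = 143391.19

FOB price: SGD 143391.19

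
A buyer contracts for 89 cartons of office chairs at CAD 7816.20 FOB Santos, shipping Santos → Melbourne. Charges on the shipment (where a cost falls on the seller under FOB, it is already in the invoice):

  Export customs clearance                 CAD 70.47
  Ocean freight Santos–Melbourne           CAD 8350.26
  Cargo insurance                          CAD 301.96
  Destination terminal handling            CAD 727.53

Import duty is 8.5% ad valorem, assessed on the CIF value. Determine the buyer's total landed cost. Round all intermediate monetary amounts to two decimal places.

FOB: the seller bears costs until goods are on board at the origin port; the buyer bears freight, insurance and all costs thereafter.
Already in the invoice (seller's account under FOB): export clearance — exclude.
CIF value = FOB price + freight + insurance = 7816.20 + 8350.26 + 301.96 = 16468.42
Import duty = 16468.42 × 8.5% = 1399.82
Buyer bears: freight 8350.26 + insurance 301.96 + destination terminal 727.53 + duty 1399.82 = 10779.57
Landed cost = invoice 7816.20 + 10779.57 = 18595.77

Total landed cost: CAD 18595.77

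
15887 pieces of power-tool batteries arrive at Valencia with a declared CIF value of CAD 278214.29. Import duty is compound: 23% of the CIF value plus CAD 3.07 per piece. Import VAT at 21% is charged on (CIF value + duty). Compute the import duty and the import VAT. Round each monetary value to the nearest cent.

Import duty: CAD 112762.38; import VAT: CAD 82105.10

Ad valorem component: 278214.29 × 23% = 63989.29
Specific component: 15887 × 3.07 = 48773.09
Import duty = 63989.29 + 48773.09 = 112762.38
VAT base = CIF + duty = 278214.29 + 112762.38 = 390976.67
Import VAT = 390976.67 × 21% = 82105.10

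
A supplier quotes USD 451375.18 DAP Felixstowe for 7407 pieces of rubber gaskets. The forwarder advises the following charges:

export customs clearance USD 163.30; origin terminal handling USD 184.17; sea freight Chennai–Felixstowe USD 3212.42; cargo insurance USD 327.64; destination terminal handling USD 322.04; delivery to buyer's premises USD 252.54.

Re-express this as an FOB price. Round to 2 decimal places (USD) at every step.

FOB price: USD 447260.54

Not relevant to the conversion: origin terminal, export clearance — on the seller under both DAP and FOB; already in the DAP price and stays in the FOB price.
From DAP to FOB, the seller no longer bears: freight, insurance, destination terminal, delivery.
FOB price = 451375.18 − 3212.42 − 327.64 − 322.04 − 252.54 = 447260.54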